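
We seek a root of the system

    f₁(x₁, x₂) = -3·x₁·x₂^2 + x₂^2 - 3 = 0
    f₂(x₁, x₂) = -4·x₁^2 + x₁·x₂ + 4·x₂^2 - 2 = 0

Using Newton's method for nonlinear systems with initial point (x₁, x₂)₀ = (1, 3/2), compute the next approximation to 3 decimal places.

(0.444, 0.876)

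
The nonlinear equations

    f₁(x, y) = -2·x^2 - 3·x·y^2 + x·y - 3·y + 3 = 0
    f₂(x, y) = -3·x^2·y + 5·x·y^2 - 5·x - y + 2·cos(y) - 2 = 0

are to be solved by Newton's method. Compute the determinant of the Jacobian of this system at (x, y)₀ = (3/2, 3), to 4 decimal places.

-738.5328

J = [[-4·x - 3·y^2 + y, -6·x·y + x - 3], [-6·x·y + 5·y^2 - 5, -3·x^2 + 10·x·y - 2·sin(y) - 1]].
At the point, J = [[-30.0000, -28.5000], [13.0000, 36.967760]].
det J = -738.5328.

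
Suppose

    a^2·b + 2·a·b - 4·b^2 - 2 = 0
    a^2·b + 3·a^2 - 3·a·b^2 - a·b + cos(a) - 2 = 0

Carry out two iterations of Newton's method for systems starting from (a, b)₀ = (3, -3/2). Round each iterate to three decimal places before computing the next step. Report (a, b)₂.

(-0.254, -0.744)

At (3, -3/2): F = (-33.500, -5.23999).
Jacobian J = [[2·a·b + 2·b, a^2 + 2·a - 8·b], [2·a·b + 6·a - 3·b^2 - b - sin(a), a^2 - 6·a·b - a]].
At the point, J = [[-12.000, 27.000], [3.60888, 33.000]] (det J = -493.43976).
Solving J·Δ = −F gives Δ = (-1.954, 0.372).
Then the next iterate is (a, b)₁ = (1.046, -1.128).
Round to (1.046, -1.128) and repeat: F = (-10.68347, -2.26363), J = [[-4.61578, 12.21012], [0.36165, 7.12744]].
Δ = (-1.300, 0.384), so (a, b)₂ = (-0.254, -0.744).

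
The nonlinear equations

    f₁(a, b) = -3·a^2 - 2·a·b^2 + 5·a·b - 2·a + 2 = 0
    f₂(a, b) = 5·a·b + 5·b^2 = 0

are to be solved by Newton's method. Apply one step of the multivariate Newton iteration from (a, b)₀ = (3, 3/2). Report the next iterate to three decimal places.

At (3, 3/2): F = (-22.000, 33.750).
Jacobian J = [[-6·a - 2·b^2 + 5·b - 2, -4·a·b + 5·a], [5·b, 5·a + 10·b]].
At the point, J = [[-17.000, -3.000], [7.500, 30.000]] (det J = -487.500).
Solving J·Δ = −F gives Δ = (-1.146, -0.838).
Then the next iterate is (a, b)₁ = (1.854, 0.662).

(1.854, 0.662)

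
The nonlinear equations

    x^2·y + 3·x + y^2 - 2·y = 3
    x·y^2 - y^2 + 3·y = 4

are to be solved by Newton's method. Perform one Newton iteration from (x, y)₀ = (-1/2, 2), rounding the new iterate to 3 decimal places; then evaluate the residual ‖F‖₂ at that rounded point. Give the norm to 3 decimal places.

At (-1/2, 2): F = (-4.000, -4.000).
Jacobian J = [[2·x·y + 3, x^2 + 2·y - 2], [y^2, 2·x·y - 2·y + 3]].
At the point, J = [[1.000, 2.250], [4.000, -3.000]] (det J = -12.000).
Solving J·Δ = −F gives Δ = (1.750, 1.000).
Then the next iterate is (x, y)₁ = (1.250, 3.000).
Re-evaluating at (1.250, 3.000): F = (8.43750, 7.250), so ‖F‖₂ = 11.124.

11.124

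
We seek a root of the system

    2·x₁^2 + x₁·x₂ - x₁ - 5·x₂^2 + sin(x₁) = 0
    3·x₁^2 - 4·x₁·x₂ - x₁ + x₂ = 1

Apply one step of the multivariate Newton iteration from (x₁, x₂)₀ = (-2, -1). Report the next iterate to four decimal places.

At (-2, -1): F = (6.090703, 4.0000).
Jacobian J = [[4·x₁ + x₂ + cos(x₁) - 1, x₁ - 10·x₂], [6·x₁ - 4·x₂ - 1, -4·x₁ + 1]].
At the point, J = [[-10.416147, 8.0000], [-9.0000, 9.0000]] (det J = -21.745322).
Solving J·Δ = −F gives Δ = (1.0493, 0.6048).
Then the next iterate is (x₁, x₂)₁ = (-0.9507, -0.3952).

(-0.9507, -0.3952)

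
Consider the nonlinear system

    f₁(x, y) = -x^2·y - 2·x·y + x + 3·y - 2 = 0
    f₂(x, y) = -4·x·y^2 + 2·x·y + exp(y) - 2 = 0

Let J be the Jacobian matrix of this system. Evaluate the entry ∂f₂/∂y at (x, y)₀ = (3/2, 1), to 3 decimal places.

-6.282

∂f₂/∂y = -8·x·y + 2·x + exp(y).
At (3/2, 1) this is -6.282.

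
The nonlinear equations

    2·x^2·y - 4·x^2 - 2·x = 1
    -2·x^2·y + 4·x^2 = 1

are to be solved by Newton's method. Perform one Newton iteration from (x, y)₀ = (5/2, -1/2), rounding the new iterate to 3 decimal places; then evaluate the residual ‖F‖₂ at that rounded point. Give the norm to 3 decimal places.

18.611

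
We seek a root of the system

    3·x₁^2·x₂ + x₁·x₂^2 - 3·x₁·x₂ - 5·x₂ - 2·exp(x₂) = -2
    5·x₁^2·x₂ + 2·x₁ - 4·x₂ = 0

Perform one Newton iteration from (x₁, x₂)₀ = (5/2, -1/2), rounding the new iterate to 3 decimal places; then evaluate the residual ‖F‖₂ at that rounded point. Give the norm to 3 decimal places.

1.283

At (5/2, -1/2): F = (-1.71306, -8.625).
Jacobian J = [[6·x₁·x₂ + x₂^2 - 3·x₂, 3·x₁^2 + 2·x₁·x₂ - 3·x₁ - 2·exp(x₂) - 5], [10·x₁·x₂ + 2, 5·x₁^2 - 4]].
At the point, J = [[-5.750, 2.53694], [-10.500, 27.250]] (det J = -130.04964).
Solving J·Δ = −F gives Δ = (-0.191, 0.243).
Then the next iterate is (x₁, x₂)₁ = (2.309, -0.257).
Re-evaluating at (2.309, -0.257): F = (-0.43956, -1.20495), so ‖F‖₂ = 1.283.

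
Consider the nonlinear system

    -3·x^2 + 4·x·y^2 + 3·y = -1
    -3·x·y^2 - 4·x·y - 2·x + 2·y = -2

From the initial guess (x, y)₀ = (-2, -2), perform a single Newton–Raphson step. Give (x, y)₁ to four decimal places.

(-0.1538, -2.0769)

At (-2, -2): F = (-49.0000, 10.0000).
Jacobian J = [[-6·x + 4·y^2, 8·x·y + 3], [-3·y^2 - 4·y - 2, -6·x·y - 4·x + 2]].
At the point, J = [[28.0000, 35.0000], [-6.0000, -14.0000]] (det J = -182.0000).
Solving J·Δ = −F gives Δ = (1.8462, -0.0769).
Then the next iterate is (x, y)₁ = (-0.1538, -2.0769).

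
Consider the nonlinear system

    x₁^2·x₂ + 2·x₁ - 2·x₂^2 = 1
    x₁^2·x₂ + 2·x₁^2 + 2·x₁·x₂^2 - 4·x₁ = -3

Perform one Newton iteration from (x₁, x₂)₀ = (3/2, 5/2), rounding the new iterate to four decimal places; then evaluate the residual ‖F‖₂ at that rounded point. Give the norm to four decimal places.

7.8239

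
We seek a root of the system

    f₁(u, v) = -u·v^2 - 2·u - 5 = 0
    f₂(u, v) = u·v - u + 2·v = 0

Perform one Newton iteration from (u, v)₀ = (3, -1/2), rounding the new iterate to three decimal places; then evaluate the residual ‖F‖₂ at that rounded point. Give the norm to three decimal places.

At (3, -1/2): F = (-11.750, -5.500).
Jacobian J = [[-v^2 - 2, -2·u·v], [v - 1, u + 2]].
At the point, J = [[-2.250, 3.000], [-1.500, 5.000]] (det J = -6.750).
Solving J·Δ = −F gives Δ = (-6.259, -0.778).
Then the next iterate is (u, v)₁ = (-3.259, -1.278).
Re-evaluating at (-3.259, -1.278): F = (6.84087, 4.86800), so ‖F‖₂ = 8.396.

8.396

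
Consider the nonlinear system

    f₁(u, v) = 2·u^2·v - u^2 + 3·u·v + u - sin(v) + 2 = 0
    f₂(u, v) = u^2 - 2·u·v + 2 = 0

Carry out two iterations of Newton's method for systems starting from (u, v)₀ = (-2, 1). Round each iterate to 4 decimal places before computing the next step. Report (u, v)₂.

At (-2, 1): F = (-2.841471, 10.0000).
Jacobian J = [[4·u·v - 2·u + 3·v + 1, 2·u^2 + 3·u - cos(v)], [2·u - 2·v, -2·u]].
At the point, J = [[0.0000, 1.459698], [-6.0000, 4.0000]] (det J = 8.758186).
Solving J·Δ = −F gives Δ = (2.9644, 1.9466).
Then the next iterate is (u, v)₁ = (0.9644, 2.9466).
Round to (0.9644, 2.9466) and repeat: F = (15.846749, -2.753335), J = [[19.277804, 5.734384], [-3.9644, -1.9288]].
Δ = (-1.0226, 0.6744), so (u, v)₂ = (-0.0582, 3.6210).

(-0.0582, 3.6210)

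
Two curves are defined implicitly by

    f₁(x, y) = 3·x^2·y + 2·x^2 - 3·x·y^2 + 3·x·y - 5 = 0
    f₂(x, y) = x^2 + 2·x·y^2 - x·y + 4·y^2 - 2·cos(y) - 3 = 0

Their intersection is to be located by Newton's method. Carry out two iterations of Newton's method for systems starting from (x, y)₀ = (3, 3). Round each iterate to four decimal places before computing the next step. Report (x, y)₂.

At (3, 3): F = (40.0000, 88.979985).
Jacobian J = [[6·x·y + 4·x - 3·y^2 + 3·y, 3·x^2 - 6·x·y + 3·x], [2·x + 2·y^2 - y, 4·x·y - x + 8·y + 2·sin(y)]].
At the point, J = [[48.0000, -18.0000], [21.0000, 57.282240]] (det J = 3127.547521).
Solving J·Δ = −F gives Δ = (-1.2447, -1.0970).
Then the next iterate is (x, y)₁ = (1.7553, 1.9030).
Round to (1.7553, 1.9030) and repeat: F = (9.703061, 24.591951), J = [[21.907988, -5.532881], [8.850418, 28.720696]].
Δ = (-0.6116, -0.6678), so (x, y)₂ = (1.1437, 1.2352).

(1.1437, 1.2352)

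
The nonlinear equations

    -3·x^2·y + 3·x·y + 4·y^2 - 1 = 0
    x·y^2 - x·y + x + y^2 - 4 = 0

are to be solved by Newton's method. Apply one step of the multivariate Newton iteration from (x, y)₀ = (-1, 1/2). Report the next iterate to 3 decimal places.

(1.000, 3.500)

At (-1, 1/2): F = (-3.000, -4.500).
Jacobian J = [[-6·x·y + 3·y, -3·x^2 + 3·x + 8·y], [y^2 - y + 1, 2·x·y - x + 2·y]].
At the point, J = [[4.500, -2.000], [0.750, 1.000]] (det J = 6.000).
Solving J·Δ = −F gives Δ = (2.000, 3.000).
Then the next iterate is (x, y)₁ = (1.000, 3.500).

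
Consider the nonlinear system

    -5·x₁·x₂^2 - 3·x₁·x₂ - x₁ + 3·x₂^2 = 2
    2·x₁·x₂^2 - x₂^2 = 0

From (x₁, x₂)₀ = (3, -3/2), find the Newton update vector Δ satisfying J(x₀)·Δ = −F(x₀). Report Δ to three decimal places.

At (3, -3/2): F = (-18.500, 11.250).
Jacobian J = [[-5·x₂^2 - 3·x₂ - 1, -10·x₁·x₂ - 3·x₁ + 6·x₂], [2·x₂^2, 4·x₁·x₂ - 2·x₂]].
At the point, J = [[-7.750, 27.000], [4.500, -15.000]] (det J = -5.250).
Solving J·Δ = −F gives Δ = (-5.000, -0.750).

(-5.000, -0.750)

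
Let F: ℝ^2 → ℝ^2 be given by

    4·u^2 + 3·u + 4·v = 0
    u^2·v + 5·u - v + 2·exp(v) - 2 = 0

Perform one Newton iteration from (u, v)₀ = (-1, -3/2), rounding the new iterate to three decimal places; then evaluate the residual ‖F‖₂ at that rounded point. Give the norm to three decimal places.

1.991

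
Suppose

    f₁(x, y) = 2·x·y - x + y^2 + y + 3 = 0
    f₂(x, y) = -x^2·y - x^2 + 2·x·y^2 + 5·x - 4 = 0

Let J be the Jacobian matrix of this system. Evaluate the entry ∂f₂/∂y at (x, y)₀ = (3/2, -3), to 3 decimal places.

∂f₂/∂y = -x^2 + 4·x·y.
At (3/2, -3) this is -20.250.

-20.250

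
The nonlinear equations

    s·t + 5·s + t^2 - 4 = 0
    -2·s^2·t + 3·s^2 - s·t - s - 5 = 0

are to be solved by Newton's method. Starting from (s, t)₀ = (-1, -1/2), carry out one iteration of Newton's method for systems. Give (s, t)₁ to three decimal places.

(-0.663, -3.866)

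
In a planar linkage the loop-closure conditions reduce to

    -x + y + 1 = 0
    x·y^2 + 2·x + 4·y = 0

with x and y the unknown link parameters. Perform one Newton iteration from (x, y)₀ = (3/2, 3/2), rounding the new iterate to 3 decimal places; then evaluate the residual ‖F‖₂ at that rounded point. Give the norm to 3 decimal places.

3.222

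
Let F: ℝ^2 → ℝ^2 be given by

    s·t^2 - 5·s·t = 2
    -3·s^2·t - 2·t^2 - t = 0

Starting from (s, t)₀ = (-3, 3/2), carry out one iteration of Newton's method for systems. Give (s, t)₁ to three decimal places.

At (-3, 3/2): F = (13.750, -46.500).
Jacobian J = [[t^2 - 5·t, 2·s·t - 5·s], [-6·s·t, -3·s^2 - 4·t - 1]].
At the point, J = [[-5.250, 6.000], [27.000, -34.000]] (det J = 16.500).
Solving J·Δ = −F gives Δ = (11.424, 7.705).
Then the next iterate is (s, t)₁ = (8.424, 9.205).

(8.424, 9.205)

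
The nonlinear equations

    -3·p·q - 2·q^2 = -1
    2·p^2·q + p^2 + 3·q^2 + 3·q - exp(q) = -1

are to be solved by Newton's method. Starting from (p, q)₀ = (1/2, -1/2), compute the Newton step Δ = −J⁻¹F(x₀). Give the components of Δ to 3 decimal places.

(0.282, -3.347)

At (1/2, -1/2): F = (1.250, -0.35653).
Jacobian J = [[-3·q, -3·p - 4·q], [4·p·q + 2·p, 2·p^2 + 6·q - exp(q) + 3]].
At the point, J = [[1.500, 0.500], [0.000, -0.10653]] (det J = -0.15980).
Solving J·Δ = −F gives Δ = (0.282, -3.347).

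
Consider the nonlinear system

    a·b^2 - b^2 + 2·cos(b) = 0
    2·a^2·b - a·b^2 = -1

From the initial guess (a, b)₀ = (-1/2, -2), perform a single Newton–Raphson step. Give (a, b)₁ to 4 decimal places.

(-1.3981, -0.6667)

At (-1/2, -2): F = (-6.832294, 2.0000).
Jacobian J = [[b^2, 2·a·b - 2·b - 2·sin(b)], [4·a·b - b^2, 2·a^2 - 2·a·b]].
At the point, J = [[4.0000, 7.818595], [0.0000, -1.5000]] (det J = -6.0000).
Solving J·Δ = −F gives Δ = (-0.8981, 1.3333).
Then the next iterate is (a, b)₁ = (-1.3981, -0.6667).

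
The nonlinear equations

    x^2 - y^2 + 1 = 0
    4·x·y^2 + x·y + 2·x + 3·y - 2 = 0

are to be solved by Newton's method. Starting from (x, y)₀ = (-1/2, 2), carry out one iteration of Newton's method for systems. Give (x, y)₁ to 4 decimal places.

At (-1/2, 2): F = (-2.7500, -6.0000).
Jacobian J = [[2·x, -2·y], [4·y^2 + y + 2, 8·x·y + x + 3]].
At the point, J = [[-1.0000, -4.0000], [20.0000, -5.5000]] (det J = 85.5000).
Solving J·Δ = −F gives Δ = (0.1038, -0.7135).
Then the next iterate is (x, y)₁ = (-0.3962, 1.2865).

(-0.3962, 1.2865)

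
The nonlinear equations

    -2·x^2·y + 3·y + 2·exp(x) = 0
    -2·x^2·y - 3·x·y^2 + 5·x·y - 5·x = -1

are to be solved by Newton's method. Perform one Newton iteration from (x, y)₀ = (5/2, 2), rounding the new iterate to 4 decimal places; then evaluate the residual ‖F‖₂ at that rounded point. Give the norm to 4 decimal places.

At (5/2, 2): F = (5.364988, -41.5000).
Jacobian J = [[-4·x·y + 2·exp(x), -2·x^2 + 3], [-4·x·y - 3·y^2 + 5·y - 5, -2·x^2 - 6·x·y + 5·x]].
At the point, J = [[4.364988, -9.5000], [-27.0000, -30.0000]] (det J = -387.449638).
Solving J·Δ = −F gives Δ = (-1.4330, -0.0937).
Then the next iterate is (x, y)₁ = (1.0670, 1.9063).
Re-evaluating at (1.0670, 1.9063): F = (7.191590, -10.137862), so ‖F‖₂ = 12.4296.

12.4296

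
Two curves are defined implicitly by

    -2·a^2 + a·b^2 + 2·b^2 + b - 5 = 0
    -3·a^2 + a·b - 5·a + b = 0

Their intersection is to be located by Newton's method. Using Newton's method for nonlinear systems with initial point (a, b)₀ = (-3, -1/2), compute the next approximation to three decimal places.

(-1.596, 2.775)

At (-3, -1/2): F = (-23.750, -11.000).
Jacobian J = [[-4·a + b^2, 2·a·b + 4·b + 1], [-6·a + b - 5, a + 1]].
At the point, J = [[12.250, 2.000], [12.500, -2.000]] (det J = -49.500).
Solving J·Δ = −F gives Δ = (1.404, 3.275).
Then the next iterate is (a, b)₁ = (-1.596, 2.775).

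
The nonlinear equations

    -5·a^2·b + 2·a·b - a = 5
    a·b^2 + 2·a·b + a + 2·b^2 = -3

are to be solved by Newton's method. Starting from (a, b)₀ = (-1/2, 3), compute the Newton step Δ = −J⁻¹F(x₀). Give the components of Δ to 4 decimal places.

(0.3099, -2.2449)

At (-1/2, 3): F = (-11.2500, 13.0000).
Jacobian J = [[-10·a·b + 2·b - 1, -5·a^2 + 2·a], [b^2 + 2·b + 1, 2·a·b + 2·a + 4·b]].
At the point, J = [[20.0000, -2.2500], [16.0000, 8.0000]] (det J = 196.0000).
Solving J·Δ = −F gives Δ = (0.3099, -2.2449).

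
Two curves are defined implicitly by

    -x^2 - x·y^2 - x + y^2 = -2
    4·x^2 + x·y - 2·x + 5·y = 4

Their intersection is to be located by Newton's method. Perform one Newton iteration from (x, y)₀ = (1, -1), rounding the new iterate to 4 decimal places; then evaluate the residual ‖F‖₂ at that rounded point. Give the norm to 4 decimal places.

At (1, -1): F = (0.0000, -8.0000).
Jacobian J = [[-2·x - y^2 - 1, -2·x·y + 2·y], [8·x + y - 2, x + 5]].
At the point, J = [[-4.0000, 0.0000], [5.0000, 6.0000]] (det J = -24.0000).
Solving J·Δ = −F gives Δ = (0.0000, 1.3333).
Then the next iterate is (x, y)₁ = (1.0000, 0.3333).
Re-evaluating at (1.0000, 0.3333): F = (0.0000, -0.0002), so ‖F‖₂ = 0.0002.

0.0002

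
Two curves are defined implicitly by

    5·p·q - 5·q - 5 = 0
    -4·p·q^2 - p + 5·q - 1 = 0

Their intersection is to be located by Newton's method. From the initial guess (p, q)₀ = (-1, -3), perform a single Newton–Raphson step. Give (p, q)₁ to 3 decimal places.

(-4.118, 4.176)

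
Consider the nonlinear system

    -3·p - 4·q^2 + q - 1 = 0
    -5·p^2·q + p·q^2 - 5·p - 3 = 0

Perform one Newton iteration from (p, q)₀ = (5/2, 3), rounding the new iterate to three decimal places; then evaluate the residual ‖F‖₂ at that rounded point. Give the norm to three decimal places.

28.972

At (5/2, 3): F = (-41.500, -86.750).
Jacobian J = [[-3, -8·q + 1], [-10·p·q + q^2 - 5, -5·p^2 + 2·p·q]].
At the point, J = [[-3.000, -23.000], [-71.000, -16.250]] (det J = -1584.250).
Solving J·Δ = −F gives Δ = (-0.834, -1.696).
Then the next iterate is (p, q)₁ = (1.666, 1.304).
Re-evaluating at (1.666, 1.304): F = (-11.49566, -26.59373), so ‖F‖₂ = 28.972.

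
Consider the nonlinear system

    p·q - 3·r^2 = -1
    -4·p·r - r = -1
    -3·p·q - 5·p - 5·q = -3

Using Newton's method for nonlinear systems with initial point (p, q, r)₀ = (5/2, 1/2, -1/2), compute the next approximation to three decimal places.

(2.982, -1.011, 0.179)

At (5/2, 1/2, -1/2): F = (1.500, 6.500, -15.750).
Jacobian J = [[q, p, -6·r], [-4·r, 0, -4·p - 1], [-3·q - 5, -3·p - 5, 0]].
At the point, J = [[0.500, 2.500, 3.000], [2.000, 0.000, -11.000], [-6.500, -12.500, 0.000]] (det J = 35.000).
Solving J·Δ = −F gives Δ = (0.482, -1.511, 0.679).
Then the next iterate is (p, q, r)₁ = (2.982, -1.011, 0.179).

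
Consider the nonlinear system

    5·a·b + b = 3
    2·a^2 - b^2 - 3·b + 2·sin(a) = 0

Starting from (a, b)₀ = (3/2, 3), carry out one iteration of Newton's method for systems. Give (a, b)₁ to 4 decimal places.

(0.9407, 1.3400)

At (3/2, 3): F = (22.5000, -11.505010).
Jacobian J = [[5·b, 5·a + 1], [4·a + 2·cos(a), -2·b - 3]].
At the point, J = [[15.0000, 8.5000], [6.141474, -9.0000]] (det J = -187.202532).
Solving J·Δ = −F gives Δ = (-0.5593, -1.6600).
Then the next iterate is (a, b)₁ = (0.9407, 1.3400).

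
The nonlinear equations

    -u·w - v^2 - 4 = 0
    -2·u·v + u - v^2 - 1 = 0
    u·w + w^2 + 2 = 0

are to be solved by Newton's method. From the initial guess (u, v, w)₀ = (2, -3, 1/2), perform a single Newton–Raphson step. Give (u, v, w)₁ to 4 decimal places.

(0.8740, -1.0591, -0.3957)

At (2, -3, 1/2): F = (-14.0000, 4.0000, 3.2500).
Jacobian J = [[-w, -2·v, -u], [-2·v + 1, -2·u - 2·v, 0], [w, 0, u + 2·w]].
At the point, J = [[-0.5000, 6.0000, -2.0000], [7.0000, 2.0000, 0.0000], [0.5000, 0.0000, 3.0000]] (det J = -127.0000).
Solving J·Δ = −F gives Δ = (-1.1260, 1.9409, -0.8957).
Then the next iterate is (u, v, w)₁ = (0.8740, -1.0591, -0.3957).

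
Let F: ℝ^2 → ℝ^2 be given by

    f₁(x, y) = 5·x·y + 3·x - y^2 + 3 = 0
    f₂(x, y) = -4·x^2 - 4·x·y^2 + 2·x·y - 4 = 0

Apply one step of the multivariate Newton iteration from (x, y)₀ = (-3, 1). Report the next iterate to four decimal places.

At (-3, 1): F = (-22.0000, -34.0000).
Jacobian J = [[5·y + 3, 5·x - 2·y], [-8·x - 4·y^2 + 2·y, -8·x·y + 2·x]].
At the point, J = [[8.0000, -17.0000], [22.0000, 18.0000]] (det J = 518.0000).
Solving J·Δ = −F gives Δ = (1.8803, -0.4093).
Then the next iterate is (x, y)₁ = (-1.1197, 0.5907).

(-1.1197, 0.5907)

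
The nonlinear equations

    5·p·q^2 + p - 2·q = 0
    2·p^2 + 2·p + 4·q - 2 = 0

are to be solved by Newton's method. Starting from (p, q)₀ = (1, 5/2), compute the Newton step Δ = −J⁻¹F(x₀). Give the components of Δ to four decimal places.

(-18.5556, 24.8333)

At (1, 5/2): F = (27.2500, 12.0000).
Jacobian J = [[5·q^2 + 1, 10·p·q - 2], [4·p + 2, 4]].
At the point, J = [[32.2500, 23.0000], [6.0000, 4.0000]] (det J = -9.0000).
Solving J·Δ = −F gives Δ = (-18.5556, 24.8333).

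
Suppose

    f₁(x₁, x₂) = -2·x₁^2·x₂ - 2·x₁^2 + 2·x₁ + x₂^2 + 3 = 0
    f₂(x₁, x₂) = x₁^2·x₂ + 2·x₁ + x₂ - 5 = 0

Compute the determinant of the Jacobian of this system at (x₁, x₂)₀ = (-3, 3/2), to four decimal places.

215.0000

J = [[-4·x₁·x₂ - 4·x₁ + 2, -2·x₁^2 + 2·x₂], [2·x₁·x₂ + 2, x₁^2 + 1]].
At the point, J = [[32.0000, -15.0000], [-7.0000, 10.0000]].
det J = 215.0000.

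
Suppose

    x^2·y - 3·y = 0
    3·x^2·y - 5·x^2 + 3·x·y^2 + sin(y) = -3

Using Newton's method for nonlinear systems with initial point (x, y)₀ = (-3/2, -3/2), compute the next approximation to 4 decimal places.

(-1.5063, -0.0375)

At (-3/2, -3/2): F = (1.1250, -29.497495).
Jacobian J = [[2·x·y, x^2 - 3], [6·x·y - 10·x + 3·y^2, 3·x^2 + 6·x·y + cos(y)]].
At the point, J = [[4.5000, -0.7500], [35.2500, 20.320737]] (det J = 117.880817).
Solving J·Δ = −F gives Δ = (-0.0063, 1.4625).
Then the next iterate is (x, y)₁ = (-1.5063, -0.0375).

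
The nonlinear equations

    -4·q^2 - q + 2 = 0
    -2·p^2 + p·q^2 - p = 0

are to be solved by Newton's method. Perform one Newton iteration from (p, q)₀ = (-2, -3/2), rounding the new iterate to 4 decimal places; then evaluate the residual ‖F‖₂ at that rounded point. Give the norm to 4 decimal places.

3.0000

At (-2, -3/2): F = (-5.5000, -10.5000).
Jacobian J = [[0, -8·q - 1], [-4·p + q^2 - 1, 2·p·q]].
At the point, J = [[0.0000, 11.0000], [9.2500, 6.0000]] (det J = -101.7500).
Solving J·Δ = −F gives Δ = (0.8108, 0.5000).
Then the next iterate is (p, q)₁ = (-1.1892, -1.0000).
Re-evaluating at (-1.1892, -1.0000): F = (-1.0000, -2.828393), so ‖F‖₂ = 3.0000.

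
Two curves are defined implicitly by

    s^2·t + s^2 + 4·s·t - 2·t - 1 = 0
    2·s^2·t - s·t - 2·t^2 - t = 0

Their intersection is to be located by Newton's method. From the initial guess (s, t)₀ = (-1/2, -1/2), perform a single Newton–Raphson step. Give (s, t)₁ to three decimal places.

At (-1/2, -1/2): F = (1.125, -0.500).
Jacobian J = [[2·s·t + 2·s + 4·t, s^2 + 4·s - 2], [4·s·t - t, 2·s^2 - s - 4·t - 1]].
At the point, J = [[-2.500, -3.750], [1.500, 2.000]] (det J = 0.625).
Solving J·Δ = −F gives Δ = (-0.600, 0.700).
Then the next iterate is (s, t)₁ = (-1.100, 0.200).

(-1.100, 0.200)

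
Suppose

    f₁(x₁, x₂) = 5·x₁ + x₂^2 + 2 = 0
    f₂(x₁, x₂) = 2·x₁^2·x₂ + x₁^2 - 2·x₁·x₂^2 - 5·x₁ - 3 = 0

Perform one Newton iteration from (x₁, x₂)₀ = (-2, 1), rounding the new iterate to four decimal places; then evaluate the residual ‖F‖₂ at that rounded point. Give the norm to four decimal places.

At (-2, 1): F = (-7.0000, 23.0000).
Jacobian J = [[5, 2·x₂], [4·x₁·x₂ + 2·x₁ - 2·x₂^2 - 5, 2·x₁^2 - 4·x₁·x₂]].
At the point, J = [[5.0000, 2.0000], [-19.0000, 16.0000]] (det J = 118.0000).
Solving J·Δ = −F gives Δ = (1.3390, 0.1525).
Then the next iterate is (x₁, x₂)₁ = (-0.6610, 1.1525).
Re-evaluating at (-0.6610, 1.1525): F = (0.023256, 3.504979), so ‖F‖₂ = 3.5051.

3.5051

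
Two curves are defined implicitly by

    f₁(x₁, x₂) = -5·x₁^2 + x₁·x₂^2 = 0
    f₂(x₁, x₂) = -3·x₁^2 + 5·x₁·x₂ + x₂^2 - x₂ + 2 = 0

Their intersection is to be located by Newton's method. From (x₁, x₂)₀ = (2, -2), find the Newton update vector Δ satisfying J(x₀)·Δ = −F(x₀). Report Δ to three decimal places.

(-0.984, 0.469)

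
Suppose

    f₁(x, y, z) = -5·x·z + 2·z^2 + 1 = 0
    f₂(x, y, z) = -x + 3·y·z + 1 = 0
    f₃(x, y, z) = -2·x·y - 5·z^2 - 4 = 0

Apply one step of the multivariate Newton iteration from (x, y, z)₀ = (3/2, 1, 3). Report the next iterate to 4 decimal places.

(0.7755, 0.5208, 1.3629)

At (3/2, 1, 3): F = (-3.5000, 8.5000, -52.0000).
Jacobian J = [[-5·z, 0, -5·x + 4·z], [-1, 3·z, 3·y], [-2·y, -2·x, -10·z]].
At the point, J = [[-15.0000, 0.0000, 4.5000], [-1.0000, 9.0000, 3.0000], [-2.0000, -3.0000, -30.0000]] (det J = 4009.5000).
Solving J·Δ = −F gives Δ = (-0.7245, -0.4792, -1.6371).
Then the next iterate is (x, y, z)₁ = (0.7755, 0.5208, 1.3629).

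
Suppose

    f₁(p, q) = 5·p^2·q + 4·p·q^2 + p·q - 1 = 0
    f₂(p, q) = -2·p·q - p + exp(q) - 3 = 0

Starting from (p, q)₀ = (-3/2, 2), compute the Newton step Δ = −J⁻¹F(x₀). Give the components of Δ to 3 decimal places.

(0.573, -0.869)

At (-3/2, 2): F = (-5.500, 11.88906).
Jacobian J = [[10·p·q + 4·q^2 + q, 5·p^2 + 8·p·q + p], [-2·q - 1, -2·p + exp(q)]].
At the point, J = [[-12.000, -14.250], [-5.000, 10.38906]] (det J = -195.91867).
Solving J·Δ = −F gives Δ = (0.573, -0.869).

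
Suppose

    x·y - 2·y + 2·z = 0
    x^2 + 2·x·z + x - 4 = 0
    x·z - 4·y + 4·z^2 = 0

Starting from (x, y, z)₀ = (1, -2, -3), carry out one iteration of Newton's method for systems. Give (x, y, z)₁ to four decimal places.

(-0.6145, 0.3855, -1.4217)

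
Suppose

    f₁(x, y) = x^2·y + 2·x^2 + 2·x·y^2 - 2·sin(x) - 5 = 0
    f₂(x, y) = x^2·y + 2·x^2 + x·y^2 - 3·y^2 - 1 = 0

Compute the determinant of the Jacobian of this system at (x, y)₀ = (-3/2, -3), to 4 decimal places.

J = [[2·x·y + 4·x + 2·y^2 - 2·cos(x), x^2 + 4·x·y], [2·x·y + 4·x + y^2, x^2 + 2·x·y - 6·y]].
At the point, J = [[20.858526, 20.2500], [12.0000, 29.2500]].
det J = 367.1119.

367.1119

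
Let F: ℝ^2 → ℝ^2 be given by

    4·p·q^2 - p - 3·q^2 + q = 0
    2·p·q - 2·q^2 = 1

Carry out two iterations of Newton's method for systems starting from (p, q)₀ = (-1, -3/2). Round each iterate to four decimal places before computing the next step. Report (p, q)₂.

(-1.0904, -0.4166)

At (-1, -3/2): F = (-16.2500, -2.5000).
Jacobian J = [[4·q^2 - 1, 8·p·q - 6·q + 1], [2·q, 2·p - 4·q]].
At the point, J = [[8.0000, 22.0000], [-3.0000, 4.0000]] (det J = 98.0000).
Solving J·Δ = −F gives Δ = (0.1020, 0.7015).
Then the next iterate is (p, q)₁ = (-0.8980, -0.7985).
Round to (-0.8980, -0.7985) and repeat: F = (-4.103574, -0.841098), J = [[1.550409, 11.527424], [-1.5970, 1.3980]].
Δ = (-0.1924, 0.3819), so (p, q)₂ = (-1.0904, -0.4166).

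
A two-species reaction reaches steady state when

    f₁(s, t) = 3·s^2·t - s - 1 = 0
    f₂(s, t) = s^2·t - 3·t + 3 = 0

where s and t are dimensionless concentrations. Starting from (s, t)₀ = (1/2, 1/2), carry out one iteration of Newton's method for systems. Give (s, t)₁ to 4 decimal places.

At (1/2, 1/2): F = (-1.1250, 1.6250).
Jacobian J = [[6·s·t - 1, 3·s^2], [2·s·t, s^2 - 3]].
At the point, J = [[0.5000, 0.7500], [0.5000, -2.7500]] (det J = -1.7500).
Solving J·Δ = −F gives Δ = (1.0714, 0.7857).
Then the next iterate is (s, t)₁ = (1.5714, 1.2857).

(1.5714, 1.2857)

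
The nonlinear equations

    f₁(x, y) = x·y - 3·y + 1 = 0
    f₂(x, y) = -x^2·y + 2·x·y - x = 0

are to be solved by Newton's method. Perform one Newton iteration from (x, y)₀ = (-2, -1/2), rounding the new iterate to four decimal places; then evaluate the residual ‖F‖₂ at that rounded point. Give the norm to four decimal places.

0.5198

At (-2, -1/2): F = (3.5000, 6.0000).
Jacobian J = [[y, x - 3], [-2·x·y + 2·y - 1, -x^2 + 2·x]].
At the point, J = [[-0.5000, -5.0000], [-4.0000, -8.0000]] (det J = -16.0000).
Solving J·Δ = −F gives Δ = (0.1250, 0.6875).
Then the next iterate is (x, y)₁ = (-1.8750, 0.1875).
Re-evaluating at (-1.8750, 0.1875): F = (0.085938, 0.512695), so ‖F‖₂ = 0.5198.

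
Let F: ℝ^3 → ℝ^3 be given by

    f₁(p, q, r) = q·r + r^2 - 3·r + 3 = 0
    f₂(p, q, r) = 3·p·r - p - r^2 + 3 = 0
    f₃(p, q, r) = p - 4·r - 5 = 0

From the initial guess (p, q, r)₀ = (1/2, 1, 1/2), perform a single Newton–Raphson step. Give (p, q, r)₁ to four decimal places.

At (1/2, 1, 1/2): F = (2.2500, 3.0000, -6.5000).
Jacobian J = [[0, r, q + 2·r - 3], [3·r - 1, 0, 3·p - 2·r], [1, 0, -4]].
At the point, J = [[0.0000, 0.5000, -1.0000], [0.5000, 0.0000, 0.5000], [1.0000, 0.0000, -4.0000]] (det J = 1.2500).
Solving J·Δ = −F gives Δ = (-3.5000, -9.5000, -2.5000).
Then the next iterate is (p, q, r)₁ = (-3.0000, -8.5000, -2.0000).

(-3.0000, -8.5000, -2.0000)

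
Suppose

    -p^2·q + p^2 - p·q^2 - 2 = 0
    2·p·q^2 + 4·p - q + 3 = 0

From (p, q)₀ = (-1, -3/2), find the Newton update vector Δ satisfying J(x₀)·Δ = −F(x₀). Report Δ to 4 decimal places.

(-1.0000, 2.5000)

At (-1, -3/2): F = (2.7500, -4.0000).
Jacobian J = [[-2·p·q + 2·p - q^2, -p^2 - 2·p·q], [2·q^2 + 4, 4·p·q - 1]].
At the point, J = [[-7.2500, -4.0000], [8.5000, 5.0000]] (det J = -2.2500).
Solving J·Δ = −F gives Δ = (-1.0000, 2.5000).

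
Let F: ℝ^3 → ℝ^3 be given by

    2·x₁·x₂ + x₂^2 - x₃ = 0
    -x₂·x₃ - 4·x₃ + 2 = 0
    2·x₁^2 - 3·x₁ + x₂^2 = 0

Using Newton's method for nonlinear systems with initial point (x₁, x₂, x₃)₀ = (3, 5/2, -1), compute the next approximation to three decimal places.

(2.164, 0.954, 0.070)

At (3, 5/2, -1): F = (22.250, 8.500, 15.250).
Jacobian J = [[2·x₂, 2·x₁ + 2·x₂, -1], [0, -x₃, -x₂ - 4], [4·x₁ - 3, 2·x₂, 0]].
At the point, J = [[5.000, 11.000, -1.000], [0.000, 1.000, -6.500], [9.000, 5.000, 0.000]] (det J = -472.000).
Solving J·Δ = −F gives Δ = (-0.836, -1.546, 1.070).
Then the next iterate is (x₁, x₂, x₃)₁ = (2.164, 0.954, 0.070).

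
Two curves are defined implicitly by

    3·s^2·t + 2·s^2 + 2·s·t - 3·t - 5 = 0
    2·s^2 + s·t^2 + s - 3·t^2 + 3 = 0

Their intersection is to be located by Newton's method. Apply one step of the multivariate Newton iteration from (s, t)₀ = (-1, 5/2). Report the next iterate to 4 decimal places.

(-1.4119, 1.3831)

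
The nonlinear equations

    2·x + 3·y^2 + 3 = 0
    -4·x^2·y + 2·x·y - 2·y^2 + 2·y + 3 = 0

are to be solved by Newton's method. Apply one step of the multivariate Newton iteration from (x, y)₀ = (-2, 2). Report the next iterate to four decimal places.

At (-2, 2): F = (11.0000, -41.0000).
Jacobian J = [[2, 6·y], [-8·x·y + 2·y, -4·x^2 + 2·x - 4·y + 2]].
At the point, J = [[2.0000, 12.0000], [36.0000, -26.0000]] (det J = -484.0000).
Solving J·Δ = −F gives Δ = (0.4256, -0.9876).
Then the next iterate is (x, y)₁ = (-1.5744, 1.0124).

(-1.5744, 1.0124)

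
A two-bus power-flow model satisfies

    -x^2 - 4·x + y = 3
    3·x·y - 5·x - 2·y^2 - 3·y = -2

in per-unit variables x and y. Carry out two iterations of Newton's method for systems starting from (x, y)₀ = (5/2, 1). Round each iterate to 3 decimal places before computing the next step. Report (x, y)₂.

(1.032, 7.155)

At (5/2, 1): F = (-18.250, -8.000).
Jacobian J = [[-2·x - 4, 1], [3·y - 5, 3·x - 4·y - 3]].
At the point, J = [[-9.000, 1.000], [-2.000, 0.500]] (det J = -2.500).
Solving J·Δ = −F gives Δ = (-0.450, 14.200).
Then the next iterate is (x, y)₁ = (2.050, 15.200).
Round to (2.050, 15.200) and repeat: F = (-0.20250, -422.450), J = [[-8.100, 1.000], [40.600, -57.650]].
Δ = (-1.018, -8.045), so (x, y)₂ = (1.032, 7.155).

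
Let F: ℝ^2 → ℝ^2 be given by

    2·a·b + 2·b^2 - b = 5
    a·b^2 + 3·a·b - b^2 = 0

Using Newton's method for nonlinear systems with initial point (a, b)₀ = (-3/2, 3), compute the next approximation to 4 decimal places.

At (-3/2, 3): F = (1.0000, -36.0000).
Jacobian J = [[2·b, 2·a + 4·b - 1], [b^2 + 3·b, 2·a·b + 3·a - 2·b]].
At the point, J = [[6.0000, 8.0000], [18.0000, -19.5000]] (det J = -261.0000).
Solving J·Δ = −F gives Δ = (1.0287, -0.8966).
Then the next iterate is (a, b)₁ = (-0.4713, 2.1034).

(-0.4713, 2.1034)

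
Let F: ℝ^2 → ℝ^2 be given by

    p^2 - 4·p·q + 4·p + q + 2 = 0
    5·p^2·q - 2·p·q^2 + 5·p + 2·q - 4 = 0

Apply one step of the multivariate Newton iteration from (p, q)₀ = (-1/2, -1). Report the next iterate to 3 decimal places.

At (-1/2, -1): F = (-2.750, -8.750).
Jacobian J = [[2·p - 4·q + 4, -4·p + 1], [10·p·q - 2·q^2 + 5, 5·p^2 - 4·p·q + 2]].
At the point, J = [[7.000, 3.000], [8.000, 1.250]] (det J = -15.250).
Solving J·Δ = −F gives Δ = (1.496, -2.574).
Then the next iterate is (p, q)₁ = (0.996, -3.574).

(0.996, -3.574)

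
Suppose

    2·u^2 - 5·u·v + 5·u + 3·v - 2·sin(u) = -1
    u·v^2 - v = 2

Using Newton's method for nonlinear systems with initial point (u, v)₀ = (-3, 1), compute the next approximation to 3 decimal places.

(-2.080, 0.274)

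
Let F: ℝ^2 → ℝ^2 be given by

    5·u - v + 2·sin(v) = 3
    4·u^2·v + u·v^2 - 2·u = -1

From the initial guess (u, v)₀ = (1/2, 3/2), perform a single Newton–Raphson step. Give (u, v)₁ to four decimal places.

At (1/2, 3/2): F = (-0.005010, 2.6250).
Jacobian J = [[5, 2·cos(v) - 1], [8·u·v + v^2 - 2, 4·u^2 + 2·u·v]].
At the point, J = [[5.0000, -0.858526], [6.2500, 2.5000]] (det J = 17.865785).
Solving J·Δ = −F gives Δ = (-0.1254, -0.7364).
Then the next iterate is (u, v)₁ = (0.3746, 0.7636).

(0.3746, 0.7636)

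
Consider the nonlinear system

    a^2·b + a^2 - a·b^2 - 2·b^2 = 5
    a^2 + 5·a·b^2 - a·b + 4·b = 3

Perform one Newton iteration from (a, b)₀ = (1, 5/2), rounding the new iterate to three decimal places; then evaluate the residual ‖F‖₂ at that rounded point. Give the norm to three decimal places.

At (1, 5/2): F = (-20.250, 36.750).
Jacobian J = [[2·a·b + 2·a - b^2, a^2 - 2·a·b - 4·b], [2·a + 5·b^2 - b, 10·a·b - a + 4]].
At the point, J = [[0.750, -14.000], [30.750, 28.000]] (det J = 451.500).
Solving J·Δ = −F gives Δ = (0.116, -1.440).
Then the next iterate is (a, b)₁ = (1.116, 1.060).
Re-evaluating at (1.116, 1.060): F = (-5.93550, 7.57218), so ‖F‖₂ = 9.621.

9.621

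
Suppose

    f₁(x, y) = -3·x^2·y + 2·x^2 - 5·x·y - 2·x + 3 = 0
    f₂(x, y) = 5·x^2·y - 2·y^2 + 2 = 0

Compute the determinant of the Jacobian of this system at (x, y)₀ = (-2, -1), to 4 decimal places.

-368.0000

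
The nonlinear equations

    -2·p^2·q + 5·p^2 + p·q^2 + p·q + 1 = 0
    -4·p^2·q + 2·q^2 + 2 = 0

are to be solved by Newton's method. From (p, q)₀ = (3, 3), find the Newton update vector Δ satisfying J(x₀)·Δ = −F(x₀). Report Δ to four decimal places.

At (3, 3): F = (28.0000, -88.0000).
Jacobian J = [[-4·p·q + 10·p + q^2 + q, -2·p^2 + 2·p·q + p], [-8·p·q, -4·p^2 + 4·q]].
At the point, J = [[6.0000, 3.0000], [-72.0000, -24.0000]] (det J = 72.0000).
Solving J·Δ = −F gives Δ = (5.6667, -20.6667).

(5.6667, -20.6667)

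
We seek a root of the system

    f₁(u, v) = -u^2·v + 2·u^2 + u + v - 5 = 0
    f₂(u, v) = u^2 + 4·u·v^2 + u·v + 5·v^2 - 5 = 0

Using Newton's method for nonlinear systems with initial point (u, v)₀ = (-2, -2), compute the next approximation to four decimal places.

(-1.6417, -1.4583)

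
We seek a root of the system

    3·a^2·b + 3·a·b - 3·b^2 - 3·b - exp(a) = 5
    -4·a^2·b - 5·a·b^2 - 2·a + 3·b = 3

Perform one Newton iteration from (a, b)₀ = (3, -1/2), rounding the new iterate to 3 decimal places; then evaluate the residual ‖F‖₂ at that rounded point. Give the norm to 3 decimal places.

At (3, -1/2): F = (-42.33554, 3.750).
Jacobian J = [[6·a·b + 3·b - exp(a), 3·a^2 + 3·a - 6·b - 3], [-8·a·b - 5·b^2 - 2, -4·a^2 - 10·a·b + 3]].
At the point, J = [[-30.58554, 36.000], [8.750, -18.000]] (det J = 235.53966).
Solving J·Δ = −F gives Δ = (-2.662, -1.086).
Then the next iterate is (a, b)₁ = (0.338, -1.586).
Re-evaluating at (0.338, -1.586): F = (-11.34211, -11.96026), so ‖F‖₂ = 16.483.

16.483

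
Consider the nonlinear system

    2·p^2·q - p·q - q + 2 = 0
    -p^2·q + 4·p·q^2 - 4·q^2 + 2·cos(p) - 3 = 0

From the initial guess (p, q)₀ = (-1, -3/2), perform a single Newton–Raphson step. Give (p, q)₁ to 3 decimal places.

(-1.088, -0.670)

At (-1, -3/2): F = (-1.000, -18.41940).
Jacobian J = [[4·p·q - q, 2·p^2 - p - 1], [-2·p·q + 4·q^2 - 2·sin(p), -p^2 + 8·p·q - 8·q]].
At the point, J = [[7.500, 2.000], [7.68294, 23.000]] (det J = 157.13412).
Solving J·Δ = −F gives Δ = (-0.088, 0.830).
Then the next iterate is (p, q)₁ = (-1.088, -0.670).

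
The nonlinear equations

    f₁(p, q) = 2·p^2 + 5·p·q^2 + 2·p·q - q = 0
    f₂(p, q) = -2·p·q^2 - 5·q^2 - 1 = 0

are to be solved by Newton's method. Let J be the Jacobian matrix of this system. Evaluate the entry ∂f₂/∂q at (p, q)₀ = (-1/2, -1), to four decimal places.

8.0000

∂f₂/∂q = -4·p·q - 10·q.
At (-1/2, -1) this is 8.0000.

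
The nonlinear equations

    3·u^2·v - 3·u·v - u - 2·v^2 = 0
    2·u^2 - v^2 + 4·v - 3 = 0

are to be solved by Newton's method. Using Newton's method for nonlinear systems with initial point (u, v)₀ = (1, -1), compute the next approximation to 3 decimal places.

At (1, -1): F = (-3.000, -6.000).
Jacobian J = [[6·u·v - 3·v - 1, 3·u^2 - 3·u - 4·v], [4·u, -2·v + 4]].
At the point, J = [[-4.000, 4.000], [4.000, 6.000]] (det J = -40.000).
Solving J·Δ = −F gives Δ = (0.150, 0.900).
Then the next iterate is (u, v)₁ = (1.150, -0.100).

(1.150, -0.100)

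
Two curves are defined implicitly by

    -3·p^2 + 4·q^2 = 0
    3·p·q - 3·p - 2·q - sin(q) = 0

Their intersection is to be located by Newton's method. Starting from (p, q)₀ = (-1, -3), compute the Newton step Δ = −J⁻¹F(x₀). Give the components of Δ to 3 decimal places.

At (-1, -3): F = (33.000, 18.14112).
Jacobian J = [[-6·p, 8·q], [3·q - 3, 3·p - cos(q) - 2]].
At the point, J = [[6.000, -24.000], [-12.000, -4.01001]] (det J = -312.06005).
Solving J·Δ = −F gives Δ = (0.971, 1.618).

(0.971, 1.618)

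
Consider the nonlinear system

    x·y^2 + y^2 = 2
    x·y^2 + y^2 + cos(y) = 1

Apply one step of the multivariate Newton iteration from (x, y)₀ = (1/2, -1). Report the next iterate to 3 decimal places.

At (1/2, -1): F = (-0.500, 1.04030).
Jacobian J = [[y^2, 2·x·y + 2·y], [y^2, 2·x·y + 2·y - sin(y)]].
At the point, J = [[1.000, -3.000], [1.000, -2.15853]] (det J = 0.84147).
Solving J·Δ = −F gives Δ = (-4.991, -1.830).
Then the next iterate is (x, y)₁ = (-4.491, -2.830).

(-4.491, -2.830)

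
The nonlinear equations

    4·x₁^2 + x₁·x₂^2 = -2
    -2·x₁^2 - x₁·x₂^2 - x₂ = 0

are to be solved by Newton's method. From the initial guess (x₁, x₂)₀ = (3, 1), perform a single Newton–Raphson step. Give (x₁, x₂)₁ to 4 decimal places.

(1.4021, 0.8247)

At (3, 1): F = (41.0000, -22.0000).
Jacobian J = [[8·x₁ + x₂^2, 2·x₁·x₂], [-4·x₁ - x₂^2, -2·x₁·x₂ - 1]].
At the point, J = [[25.0000, 6.0000], [-13.0000, -7.0000]] (det J = -97.0000).
Solving J·Δ = −F gives Δ = (-1.5979, -0.1753).
Then the next iterate is (x₁, x₂)₁ = (1.4021, 0.8247).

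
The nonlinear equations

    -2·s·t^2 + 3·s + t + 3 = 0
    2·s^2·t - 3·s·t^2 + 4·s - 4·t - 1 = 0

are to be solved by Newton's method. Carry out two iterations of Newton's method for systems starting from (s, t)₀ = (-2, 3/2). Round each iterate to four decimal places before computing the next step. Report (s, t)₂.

(-2.3144, 0.8202)

At (-2, 3/2): F = (7.5000, 10.5000).
Jacobian J = [[-2·t^2 + 3, -4·s·t + 1], [4·s·t - 3·t^2 + 4, 2·s^2 - 6·s·t - 4]].
At the point, J = [[-1.5000, 13.0000], [-14.7500, 22.0000]] (det J = 158.7500).
Solving J·Δ = −F gives Δ = (-0.1795, -0.5976).
Then the next iterate is (s, t)₁ = (-2.1795, 0.9024).
Round to (-2.1795, 0.9024) and repeat: F = (0.913546, 0.570066), J = [[1.371348, 8.867123], [-6.310100, 17.301125]].
Δ = (-0.1349, -0.0822), so (s, t)₂ = (-2.3144, 0.8202).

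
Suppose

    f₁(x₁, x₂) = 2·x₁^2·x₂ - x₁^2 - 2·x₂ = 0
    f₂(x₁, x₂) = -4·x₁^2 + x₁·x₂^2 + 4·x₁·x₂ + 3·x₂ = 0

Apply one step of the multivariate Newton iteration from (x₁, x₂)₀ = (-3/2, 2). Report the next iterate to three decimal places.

(-2.821, -3.857)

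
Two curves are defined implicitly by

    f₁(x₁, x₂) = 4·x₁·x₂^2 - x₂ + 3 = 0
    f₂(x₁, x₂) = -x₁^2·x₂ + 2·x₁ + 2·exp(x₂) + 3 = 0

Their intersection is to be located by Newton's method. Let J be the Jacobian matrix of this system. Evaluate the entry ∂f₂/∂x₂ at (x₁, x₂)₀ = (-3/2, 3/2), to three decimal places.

∂f₂/∂x₂ = -x₁^2 + 2·exp(x₂).
At (-3/2, 3/2) this is 6.713.

6.713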